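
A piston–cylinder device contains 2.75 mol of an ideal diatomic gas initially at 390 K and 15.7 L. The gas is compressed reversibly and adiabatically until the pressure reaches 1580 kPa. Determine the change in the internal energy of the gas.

P₁ = nRT₁/V₁ = 2.75×8.314×390/15.7 = 568 kPa.
Adiabatic: T₂/T₁ = (P₂/P₁)^((γ−1)/γ) ⇒ T₂ = 390×(2.78)^0.286 = 522 K; V₂ = 7.56 L.
For an ideal gas ΔU = nCvΔT with Cv = (5/2)R = 20.8 J/(mol·K).
ΔU = 2.75×20.8×(522−390) = 7570 J.

7570 J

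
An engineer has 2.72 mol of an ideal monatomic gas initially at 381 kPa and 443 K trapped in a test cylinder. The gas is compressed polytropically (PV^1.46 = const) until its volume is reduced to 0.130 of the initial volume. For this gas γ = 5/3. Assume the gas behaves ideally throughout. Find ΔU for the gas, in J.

V₁ = nRT₁/P₁ = 2.72×8.314×443/381 = 26.3 L.
Polytropic n=1.46: T₂ = T₁(V₁/V₂)^(n−1) = 443×(7.69)^0.46 = 1130 K; P₂ = P₁(V₁/V₂)^n = 7490 kPa.
For an ideal gas ΔU = nCvΔT with Cv = (3/2)R = 12.5 J/(mol·K).
ΔU = 2.72×12.5×(1130−443) = 23400 J.

23400 J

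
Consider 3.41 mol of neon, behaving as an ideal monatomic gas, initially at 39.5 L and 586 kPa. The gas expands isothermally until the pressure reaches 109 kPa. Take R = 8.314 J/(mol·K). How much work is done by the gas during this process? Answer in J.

38900 J

T₁ = P₁V₁/(nR) = 586×39.5/(3.41×8.314) = 816 K.
Isothermal: T stays 816 K; PV = const ⇒ V₂ = 212 L, P₂ = 109 kPa.
W = nRT ln(V₂/V₁) = 3.41×8.314×816×ln(5.38) = 38900 J.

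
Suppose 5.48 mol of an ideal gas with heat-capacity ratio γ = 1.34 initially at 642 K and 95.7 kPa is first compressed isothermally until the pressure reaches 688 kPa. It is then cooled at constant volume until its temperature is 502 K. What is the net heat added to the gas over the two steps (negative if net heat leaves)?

V₁ = nRT₁/P₁ = 5.48×8.314×642/95.7 = 306 L.
Step 1 — Isothermal: T stays 642 K; PV = const ⇒ V₂ = 42.5 L, P₂ = 688 kPa.
ΔU = 0 (ideal gas, T constant).
W = nRT ln(V₂/V₁) = 5.48×8.314×642×ln(0.139) = -57700 J.
Q = ΔU + W = -57700 J.
State after step 1: P = 688 kPa, V = 42.5 L, T = 642 K.
Step 2 — Isochoric: V stays 42.5 L; P/T = const ⇒ T₂ = 502 K, P₂ = 538 kPa.
W = 0 (no volume change).
ΔU = nCvΔT = 5.48×24.5×(502−642) = -18800 J.
Q = ΔU = -18800 J.
Net over both steps: W = -57700 J, Q = -76500 J, ΔU = -18800 J.

-76500 J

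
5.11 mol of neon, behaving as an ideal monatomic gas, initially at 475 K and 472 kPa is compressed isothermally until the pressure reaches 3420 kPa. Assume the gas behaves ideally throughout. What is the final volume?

V₁ = nRT₁/P₁ = 5.11×8.314×475/472 = 42.8 L.
Isothermal: T stays 475 K; PV = const ⇒ V₂ = 5.90 L, P₂ = 3420 kPa.

5.90 L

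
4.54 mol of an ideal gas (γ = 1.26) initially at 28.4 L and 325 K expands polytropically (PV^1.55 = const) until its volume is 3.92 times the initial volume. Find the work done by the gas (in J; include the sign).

P₁ = nRT₁/V₁ = 4.54×8.314×325/28.4 = 432 kPa.
Polytropic n=1.55: T₂ = T₁(V₁/V₂)^(n−1) = 325×(0.255)^0.55 = 153 K; P₂ = P₁(V₁/V₂)^n = 52.0 kPa.
W = (P₁V₁−P₂V₂)/(n−1) = (432×28.4−52.0×111)/0.55 = 11800 J.

11800 J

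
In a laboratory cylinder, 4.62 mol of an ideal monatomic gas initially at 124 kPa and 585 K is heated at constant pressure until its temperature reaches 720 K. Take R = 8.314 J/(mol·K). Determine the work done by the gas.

5190 J

V₁ = nRT₁/P₁ = 4.62×8.314×585/124 = 181 L.
Isobaric: P stays 124 kPa; V/T = const ⇒ T₂ = 720 K, V₂ = 223 L.
W = PΔV = 124×(223−181) kPa·L = 5190 J.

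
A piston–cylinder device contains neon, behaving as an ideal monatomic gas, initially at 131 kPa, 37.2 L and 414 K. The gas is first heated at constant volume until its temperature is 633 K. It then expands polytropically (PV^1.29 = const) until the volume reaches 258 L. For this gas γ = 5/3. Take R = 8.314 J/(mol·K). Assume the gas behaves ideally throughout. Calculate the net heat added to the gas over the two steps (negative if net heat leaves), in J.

10100 J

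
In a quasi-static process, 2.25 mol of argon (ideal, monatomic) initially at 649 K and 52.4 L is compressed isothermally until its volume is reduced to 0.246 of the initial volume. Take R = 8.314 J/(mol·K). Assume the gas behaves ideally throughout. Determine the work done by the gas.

-17000 J

P₁ = nRT₁/V₁ = 2.25×8.314×649/52.4 = 232 kPa.
Isothermal: T stays 649 K; PV = const ⇒ V₂ = 12.9 L, P₂ = 942 kPa.
W = nRT ln(V₂/V₁) = 2.25×8.314×649×ln(0.246) = -17000 J.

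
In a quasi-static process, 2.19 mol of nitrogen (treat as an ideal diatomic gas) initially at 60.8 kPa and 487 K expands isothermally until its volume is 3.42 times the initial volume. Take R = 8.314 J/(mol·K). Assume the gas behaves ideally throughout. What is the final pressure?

V₁ = nRT₁/P₁ = 2.19×8.314×487/60.8 = 146 L.
Isothermal: T stays 487 K; PV = const ⇒ V₂ = 499 L, P₂ = 17.8 kPa.

17.8 kPa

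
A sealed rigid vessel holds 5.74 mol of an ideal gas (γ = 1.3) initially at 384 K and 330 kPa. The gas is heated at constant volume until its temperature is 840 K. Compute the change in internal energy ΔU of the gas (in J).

V₁ = nRT₁/P₁ = 5.74×8.314×384/330 = 55.5 L.
Isochoric: V stays 55.5 L; P/T = const ⇒ T₂ = 840 K, P₂ = 722 kPa.
For an ideal gas ΔU = nCvΔT with Cv = R/(γ−1) = 27.7 J/(mol·K).
ΔU = 5.74×27.7×(840−384) = 72500 J.

72500 J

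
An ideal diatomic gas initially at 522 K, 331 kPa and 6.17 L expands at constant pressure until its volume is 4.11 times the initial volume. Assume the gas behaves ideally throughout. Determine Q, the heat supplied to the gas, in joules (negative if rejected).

22200 J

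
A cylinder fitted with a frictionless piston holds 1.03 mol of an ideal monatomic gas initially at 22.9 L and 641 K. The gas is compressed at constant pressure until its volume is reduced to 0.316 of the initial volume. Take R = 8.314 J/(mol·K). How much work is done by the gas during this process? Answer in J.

P₁ = nRT₁/V₁ = 1.03×8.314×641/22.9 = 240 kPa.
Isobaric: P stays 240 kPa; V/T = const ⇒ T₂ = 203 K, V₂ = 7.24 L.
W = PΔV = 240×(7.24−22.9) kPa·L = -3750 J.

-3750 J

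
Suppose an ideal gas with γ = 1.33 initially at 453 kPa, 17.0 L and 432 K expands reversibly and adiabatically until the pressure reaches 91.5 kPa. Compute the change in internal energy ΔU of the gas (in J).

-7640 J

n = P₁V₁/(RT₁) = 453×17.0/(8.314×432) = 2.14 mol.
Adiabatic: T₂/T₁ = (P₂/P₁)^((γ−1)/γ) ⇒ T₂ = 432×(0.202)^0.248 = 290 K; V₂ = 56.6 L.
For an ideal gas ΔU = nCvΔT with Cv = R/(γ−1) = 25.2 J/(mol·K).
ΔU = 2.14×25.2×(290−432) = -7640 J.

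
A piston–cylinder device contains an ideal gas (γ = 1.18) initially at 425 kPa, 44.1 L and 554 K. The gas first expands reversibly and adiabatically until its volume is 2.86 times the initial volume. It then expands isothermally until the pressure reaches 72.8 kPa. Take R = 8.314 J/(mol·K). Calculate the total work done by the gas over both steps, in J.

n = P₁V₁/(RT₁) = 425×44.1/(8.314×554) = 4.07 mol.
Step 1 — Adiabatic: TV^(γ−1) = const ⇒ T₂ = 554×(0.350)^0.180 = 459 K; PV^γ = const ⇒ P₂ = 123 kPa.
ΔU = nCvΔT = 4.07×46.2×(459−554) = -17900 J.
Q = 0 for an adiabatic process, so W = −ΔU = 17900 J.
State after step 1: P = 123 kPa, V = 126 L, T = 459 K.
Step 2 — Isothermal: T stays 459 K; PV = const ⇒ V₂ = 213 L, P₂ = 72.8 kPa.
ΔU = 0 (ideal gas, T constant).
W = nRT ln(V₂/V₁) = 4.07×8.314×459×ln(1.69) = 8130 J.
Q = ΔU + W = 8130 J.
Net over both steps: W = 26100 J, Q = 8130 J, ΔU = -17900 J.

26100 J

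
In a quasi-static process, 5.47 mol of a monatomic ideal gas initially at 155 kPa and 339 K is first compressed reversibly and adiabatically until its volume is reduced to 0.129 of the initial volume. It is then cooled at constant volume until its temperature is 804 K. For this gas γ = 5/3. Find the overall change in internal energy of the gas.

31700 J

V₁ = nRT₁/P₁ = 5.47×8.314×339/155 = 99.5 L.
Step 1 — Adiabatic: TV^(γ−1) = const ⇒ T₂ = 339×(7.75)^0.667 = 1330 K; PV^γ = const ⇒ P₂ = 4710 kPa.
ΔU = nCvΔT = 5.47×12.5×(1330−339) = 67500 J.
Q = 0 for an adiabatic process, so W = −ΔU = -67500 J.
State after step 1: P = 4710 kPa, V = 12.8 L, T = 1330 K.
Step 2 — Isochoric: V stays 12.8 L; P/T = const ⇒ T₂ = 804 K, P₂ = 2850 kPa.
W = 0 (no volume change).
ΔU = nCvΔT = 5.47×12.5×(804−1330) = -35700 J.
Q = ΔU = -35700 J.
Net over both steps: W = -67500 J, Q = -35700 J, ΔU = 31700 J.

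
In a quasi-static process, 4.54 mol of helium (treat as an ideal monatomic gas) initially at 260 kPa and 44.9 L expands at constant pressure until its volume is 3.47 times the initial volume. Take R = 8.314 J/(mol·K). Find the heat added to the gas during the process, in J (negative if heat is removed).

72100 J

T₁ = P₁V₁/(nR) = 260×44.9/(4.54×8.314) = 309 K.
Isobaric: P stays 260 kPa; V/T = const ⇒ T₂ = 1070 K, V₂ = 156 L.
W = PΔV = 260×(156−44.9) kPa·L = 28800 J.
ΔU = nCvΔT = 4.54×12.5×(1070−309) = 43300 J.
Q = ΔU + W = nCpΔT = 72100 J.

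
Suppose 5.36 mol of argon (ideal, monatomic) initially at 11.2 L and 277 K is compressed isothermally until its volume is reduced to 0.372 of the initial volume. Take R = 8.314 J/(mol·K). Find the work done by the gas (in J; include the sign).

-12200 J

P₁ = nRT₁/V₁ = 5.36×8.314×277/11.2 = 1100 kPa.
Isothermal: T stays 277 K; PV = const ⇒ V₂ = 4.17 L, P₂ = 2960 kPa.
W = nRT ln(V₂/V₁) = 5.36×8.314×277×ln(0.372) = -12200 J.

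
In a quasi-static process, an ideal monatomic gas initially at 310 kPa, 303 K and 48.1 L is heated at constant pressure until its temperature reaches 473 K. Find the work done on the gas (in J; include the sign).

-8370 J

n = P₁V₁/(RT₁) = 310×48.1/(8.314×303) = 5.92 mol.
Isobaric: P stays 310 kPa; V/T = const ⇒ T₂ = 473 K, V₂ = 75.1 L.
W = PΔV = 310×(75.1−48.1) kPa·L = 8370 J.
Work done on the gas = −W_by = -8370 J.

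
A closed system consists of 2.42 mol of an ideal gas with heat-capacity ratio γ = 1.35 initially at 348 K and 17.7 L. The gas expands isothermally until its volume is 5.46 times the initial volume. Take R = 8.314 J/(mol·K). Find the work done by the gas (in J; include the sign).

P₁ = nRT₁/V₁ = 2.42×8.314×348/17.7 = 396 kPa.
Isothermal: T stays 348 K; PV = const ⇒ V₂ = 96.6 L, P₂ = 72.5 kPa.
W = nRT ln(V₂/V₁) = 2.42×8.314×348×ln(5.46) = 11900 J.

11900 J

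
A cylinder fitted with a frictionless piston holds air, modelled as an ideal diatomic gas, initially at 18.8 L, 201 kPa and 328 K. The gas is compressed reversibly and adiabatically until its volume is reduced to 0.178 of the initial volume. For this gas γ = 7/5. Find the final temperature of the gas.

Adiabatic: TV^(γ−1) = const ⇒ T₂ = 328×(5.62)^0.400 = 654 K; PV^γ = const ⇒ P₂ = 2250 kPa.

654 K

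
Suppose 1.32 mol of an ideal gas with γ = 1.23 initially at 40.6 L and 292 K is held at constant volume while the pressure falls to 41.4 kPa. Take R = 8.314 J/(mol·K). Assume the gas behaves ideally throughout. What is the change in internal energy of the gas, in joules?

-6620 J

P₁ = nRT₁/V₁ = 1.32×8.314×292/40.6 = 78.9 kPa.
Isochoric: V stays 40.6 L; P/T = const ⇒ T₂ = 153 K, P₂ = 41.4 kPa.
For an ideal gas ΔU = nCvΔT with Cv = R/(γ−1) = 36.1 J/(mol·K).
ΔU = 1.32×36.1×(153−292) = -6620 J.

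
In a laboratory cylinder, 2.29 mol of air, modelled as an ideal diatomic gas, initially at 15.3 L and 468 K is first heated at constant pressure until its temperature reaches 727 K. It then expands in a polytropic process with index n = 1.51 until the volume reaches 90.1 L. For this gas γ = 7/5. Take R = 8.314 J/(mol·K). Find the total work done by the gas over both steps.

18300 J

P₁ = nRT₁/V₁ = 2.29×8.314×468/15.3 = 582 kPa.
Step 1 — Isobaric: P stays 582 kPa; V/T = const ⇒ T₂ = 727 K, V₂ = 23.8 L.
W = PΔV = 582×(23.8−15.3) kPa·L = 4930 J.
ΔU = nCvΔT = 2.29×20.8×(727−468) = 12300 J.
Q = ΔU + W = nCpΔT = 17300 J.
State after step 1: P = 582 kPa, V = 23.8 L, T = 727 K.
Step 2 — Polytropic n=1.51: T₂ = T₁(V₁/V₂)^(n−1) = 727×(0.264)^0.51 = 368 K; P₂ = P₁(V₁/V₂)^n = 77.9 kPa.
W = (P₁V₁−P₂V₂)/(n−1) = (582×23.8−77.9×90.1)/0.51 = 13400 J.
ΔU = nCvΔT = 2.29×20.8×(368−727) = -17100 J.
Q = ΔU + W = -3680 J.
Net over both steps: W = 18300 J, Q = 13600 J, ΔU = -4740 J.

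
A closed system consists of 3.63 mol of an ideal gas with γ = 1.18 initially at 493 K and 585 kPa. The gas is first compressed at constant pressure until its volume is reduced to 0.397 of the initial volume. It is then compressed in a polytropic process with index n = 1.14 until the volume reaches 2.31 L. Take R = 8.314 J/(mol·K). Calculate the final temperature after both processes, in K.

V₁ = nRT₁/P₁ = 3.63×8.314×493/585 = 25.4 L.
Step 1 — Isobaric: P stays 585 kPa; V/T = const ⇒ T₂ = 196 K, V₂ = 10.1 L.
W = PΔV = 585×(10.1−25.4) kPa·L = -8970 J.
ΔU = nCvΔT = 3.63×46.2×(196−493) = -49800 J.
Q = ΔU + W = nCpΔT = -58800 J.
State after step 1: P = 585 kPa, V = 10.1 L, T = 196 K.
Step 2 — Polytropic n=1.14: T₂ = T₁(V₁/V₂)^(n−1) = 196×(4.37)^0.14 = 241 K; P₂ = P₁(V₁/V₂)^n = 3140 kPa.
W = (P₁V₁−P₂V₂)/(n−1) = (585×10.1−3140×2.31)/0.14 = -9680 J.
ΔU = nCvΔT = 3.63×46.2×(241−196) = 7530 J.
Q = ΔU + W = -2150 J.
Net over both steps: W = -18600 J, Q = -61000 J, ΔU = -42300 J.

241 K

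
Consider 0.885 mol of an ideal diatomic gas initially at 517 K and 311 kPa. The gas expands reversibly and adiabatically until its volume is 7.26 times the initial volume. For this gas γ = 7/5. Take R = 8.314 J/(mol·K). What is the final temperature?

V₁ = nRT₁/P₁ = 0.885×8.314×517/311 = 12.2 L.
Adiabatic: TV^(γ−1) = const ⇒ T₂ = 517×(0.138)^0.400 = 234 K; PV^γ = const ⇒ P₂ = 19.4 kPa.

234 K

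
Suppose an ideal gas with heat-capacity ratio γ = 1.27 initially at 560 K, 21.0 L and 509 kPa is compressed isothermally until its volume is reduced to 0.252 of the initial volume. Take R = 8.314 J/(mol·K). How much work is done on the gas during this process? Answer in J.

n = P₁V₁/(RT₁) = 509×21.0/(8.314×560) = 2.30 mol.
Isothermal: T stays 560 K; PV = const ⇒ V₂ = 5.29 L, P₂ = 2020 kPa.
W = nRT ln(V₂/V₁) = 2.30×8.314×560×ln(0.252) = -14700 J.
Work done on the gas = −W_by = 14700 J.

14700 J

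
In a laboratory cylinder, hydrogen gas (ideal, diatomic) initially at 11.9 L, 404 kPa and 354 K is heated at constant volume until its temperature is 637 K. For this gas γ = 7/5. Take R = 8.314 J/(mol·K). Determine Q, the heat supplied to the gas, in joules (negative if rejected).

9610 J

n = P₁V₁/(RT₁) = 404×11.9/(8.314×354) = 1.63 mol.
Isochoric: V stays 11.9 L; P/T = const ⇒ T₂ = 637 K, P₂ = 727 kPa.
W = 0 (no volume change).
ΔU = nCvΔT = 1.63×20.8×(637−354) = 9610 J.
Q = ΔU = 9610 J.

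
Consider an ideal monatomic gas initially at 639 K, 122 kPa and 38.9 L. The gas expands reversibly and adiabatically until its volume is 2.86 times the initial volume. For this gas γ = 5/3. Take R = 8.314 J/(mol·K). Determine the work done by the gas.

3590 J

n = P₁V₁/(RT₁) = 122×38.9/(8.314×639) = 0.893 mol.
Adiabatic: TV^(γ−1) = const ⇒ T₂ = 639×(0.350)^0.667 = 317 K; PV^γ = const ⇒ P₂ = 21.2 kPa.
ΔU = nCvΔT = 0.893×12.5×(317−639) = -3590 J.
Q = 0 for an adiabatic process, so W = −ΔU = 3590 J.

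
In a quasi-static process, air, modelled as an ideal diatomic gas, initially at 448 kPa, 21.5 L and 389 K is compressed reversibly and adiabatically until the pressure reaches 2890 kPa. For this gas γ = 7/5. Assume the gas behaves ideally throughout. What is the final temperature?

Adiabatic: T₂/T₁ = (P₂/P₁)^((γ−1)/γ) ⇒ T₂ = 389×(6.45)^0.286 = 663 K; V₂ = 5.68 L.

663 K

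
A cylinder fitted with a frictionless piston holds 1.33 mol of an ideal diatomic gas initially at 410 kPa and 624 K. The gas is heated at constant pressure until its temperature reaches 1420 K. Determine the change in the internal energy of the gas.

22000 J

V₁ = nRT₁/P₁ = 1.33×8.314×624/410 = 16.8 L.
Isobaric: P stays 410 kPa; V/T = const ⇒ T₂ = 1420 K, V₂ = 38.3 L.
For an ideal gas ΔU = nCvΔT with Cv = (5/2)R = 20.8 J/(mol·K).
ΔU = 1.33×20.8×(1420−624) = 22000 J.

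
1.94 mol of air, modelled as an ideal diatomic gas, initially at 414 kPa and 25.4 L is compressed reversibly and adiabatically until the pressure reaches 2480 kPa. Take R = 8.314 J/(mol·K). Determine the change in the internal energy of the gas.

T₁ = P₁V₁/(nR) = 414×25.4/(1.94×8.314) = 652 K.
Adiabatic: T₂/T₁ = (P₂/P₁)^((γ−1)/γ) ⇒ T₂ = 652×(5.99)^0.286 = 1090 K; V₂ = 7.07 L.
For an ideal gas ΔU = nCvΔT with Cv = (5/2)R = 20.8 J/(mol·K).
ΔU = 1.94×20.8×(1090−652) = 17600 J.

17600 J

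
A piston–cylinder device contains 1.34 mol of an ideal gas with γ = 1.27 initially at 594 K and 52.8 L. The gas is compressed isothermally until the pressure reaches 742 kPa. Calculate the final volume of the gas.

8.92 L

P₁ = nRT₁/V₁ = 1.34×8.314×594/52.8 = 125 kPa.
Isothermal: T stays 594 K; PV = const ⇒ V₂ = 8.92 L, P₂ = 742 kPa.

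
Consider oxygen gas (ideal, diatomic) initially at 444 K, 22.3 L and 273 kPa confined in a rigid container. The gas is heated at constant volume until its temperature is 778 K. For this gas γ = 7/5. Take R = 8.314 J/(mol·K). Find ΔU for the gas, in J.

n = P₁V₁/(RT₁) = 273×22.3/(8.314×444) = 1.65 mol.
Isochoric: V stays 22.3 L; P/T = const ⇒ T₂ = 778 K, P₂ = 478 kPa.
For an ideal gas ΔU = nCvΔT with Cv = (5/2)R = 20.8 J/(mol·K).
ΔU = 1.65×20.8×(778−444) = 11400 J.

11400 J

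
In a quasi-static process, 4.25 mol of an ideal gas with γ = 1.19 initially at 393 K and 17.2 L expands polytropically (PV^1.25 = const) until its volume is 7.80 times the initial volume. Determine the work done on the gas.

P₁ = nRT₁/V₁ = 4.25×8.314×393/17.2 = 807 kPa.
Polytropic n=1.25: T₂ = T₁(V₁/V₂)^(n−1) = 393×(0.128)^0.25 = 235 K; P₂ = P₁(V₁/V₂)^n = 61.9 kPa.
W = (P₁V₁−P₂V₂)/(n−1) = (807×17.2−61.9×134)/0.25 = 22300 J.
Work done on the gas = −W_by = -22300 J.

-22300 J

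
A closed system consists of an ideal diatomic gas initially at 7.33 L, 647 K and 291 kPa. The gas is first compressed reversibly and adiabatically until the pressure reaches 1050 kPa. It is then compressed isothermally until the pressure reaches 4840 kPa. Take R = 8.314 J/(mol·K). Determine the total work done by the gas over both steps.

-7060 J

n = P₁V₁/(RT₁) = 291×7.33/(8.314×647) = 0.397 mol.
Step 1 — Adiabatic: T₂/T₁ = (P₂/P₁)^((γ−1)/γ) ⇒ T₂ = 647×(3.61)^0.286 = 934 K; V₂ = 2.93 L.
ΔU = nCvΔT = 0.397×20.8×(934−647) = 2360 J.
Q = 0 for an adiabatic process, so W = −ΔU = -2360 J.
State after step 1: P = 1050 kPa, V = 2.93 L, T = 934 K.
Step 2 — Isothermal: T stays 934 K; PV = const ⇒ V₂ = 0.636 L, P₂ = 4840 kPa.
ΔU = 0 (ideal gas, T constant).
W = nRT ln(V₂/V₁) = 0.397×8.314×934×ln(0.217) = -4700 J.
Q = ΔU + W = -4700 J.
Net over both steps: W = -7060 J, Q = -4700 J, ΔU = 2360 J.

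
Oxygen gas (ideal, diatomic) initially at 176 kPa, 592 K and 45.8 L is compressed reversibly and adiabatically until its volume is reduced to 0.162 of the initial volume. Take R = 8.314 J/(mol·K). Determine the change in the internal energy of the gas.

21600 J

n = P₁V₁/(RT₁) = 176×45.8/(8.314×592) = 1.64 mol.
Adiabatic: TV^(γ−1) = const ⇒ T₂ = 592×(6.17)^0.400 = 1230 K; PV^γ = const ⇒ P₂ = 2250 kPa.
For an ideal gas ΔU = nCvΔT with Cv = (5/2)R = 20.8 J/(mol·K).
ΔU = 1.64×20.8×(1230−592) = 21600 J.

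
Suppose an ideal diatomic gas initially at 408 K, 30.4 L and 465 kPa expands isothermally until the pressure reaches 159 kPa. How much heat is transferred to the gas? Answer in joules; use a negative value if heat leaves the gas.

15200 J

n = P₁V₁/(RT₁) = 465×30.4/(8.314×408) = 4.17 mol.
Isothermal: T stays 408 K; PV = const ⇒ V₂ = 88.9 L, P₂ = 159 kPa.
ΔU = 0 (ideal gas, T constant).
W = nRT ln(V₂/V₁) = 4.17×8.314×408×ln(2.92) = 15200 J.
Q = ΔU + W = 15200 J.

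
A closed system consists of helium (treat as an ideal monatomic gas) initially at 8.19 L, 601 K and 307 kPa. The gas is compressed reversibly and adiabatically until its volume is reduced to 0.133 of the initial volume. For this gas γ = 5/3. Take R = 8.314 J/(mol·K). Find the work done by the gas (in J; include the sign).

n = P₁V₁/(RT₁) = 307×8.19/(8.314×601) = 0.503 mol.
Adiabatic: TV^(γ−1) = const ⇒ T₂ = 601×(7.52)^0.667 = 2310 K; PV^γ = const ⇒ P₂ = 8860 kPa.
ΔU = nCvΔT = 0.503×12.5×(2310−601) = 10700 J.
Q = 0 for an adiabatic process, so W = −ΔU = -10700 J.

-10700 J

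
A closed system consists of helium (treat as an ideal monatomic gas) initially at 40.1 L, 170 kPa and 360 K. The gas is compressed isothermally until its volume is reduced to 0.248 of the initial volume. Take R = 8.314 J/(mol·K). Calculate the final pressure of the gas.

685 kPa

Isothermal: T stays 360 K; PV = const ⇒ V₂ = 9.94 L, P₂ = 685 kPa.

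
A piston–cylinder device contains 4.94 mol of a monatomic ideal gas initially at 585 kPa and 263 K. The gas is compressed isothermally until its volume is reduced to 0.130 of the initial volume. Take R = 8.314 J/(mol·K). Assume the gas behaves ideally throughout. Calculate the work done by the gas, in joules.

V₁ = nRT₁/P₁ = 4.94×8.314×263/585 = 18.5 L.
Isothermal: T stays 263 K; PV = const ⇒ V₂ = 2.40 L, P₂ = 4500 kPa.
W = nRT ln(V₂/V₁) = 4.94×8.314×263×ln(0.130) = -22000 J.

-22000 J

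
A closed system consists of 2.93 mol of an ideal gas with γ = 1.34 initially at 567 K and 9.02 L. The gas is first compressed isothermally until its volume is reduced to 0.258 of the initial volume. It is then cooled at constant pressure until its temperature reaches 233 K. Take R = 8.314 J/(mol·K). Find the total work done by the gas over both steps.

-26800 J

P₁ = nRT₁/V₁ = 2.93×8.314×567/9.02 = 1530 kPa.
Step 1 — Isothermal: T stays 567 K; PV = const ⇒ V₂ = 2.33 L, P₂ = 5940 kPa.
ΔU = 0 (ideal gas, T constant).
W = nRT ln(V₂/V₁) = 2.93×8.314×567×ln(0.258) = -18700 J.
Q = ΔU + W = -18700 J.
State after step 1: P = 5940 kPa, V = 2.33 L, T = 567 K.
Step 2 — Isobaric: P stays 5940 kPa; V/T = const ⇒ T₂ = 233 K, V₂ = 0.956 L.
W = PΔV = 5940×(0.956−2.33) kPa·L = -8140 J.
ΔU = nCvΔT = 2.93×24.5×(233−567) = -23900 J.
Q = ΔU + W = nCpΔT = -32100 J.
Net over both steps: W = -26800 J, Q = -50800 J, ΔU = -23900 J.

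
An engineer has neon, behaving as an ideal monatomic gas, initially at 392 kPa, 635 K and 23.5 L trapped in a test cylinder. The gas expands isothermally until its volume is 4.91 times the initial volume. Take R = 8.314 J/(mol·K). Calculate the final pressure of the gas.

79.8 kPa

Isothermal: T stays 635 K; PV = const ⇒ V₂ = 115 L, P₂ = 79.8 kPa.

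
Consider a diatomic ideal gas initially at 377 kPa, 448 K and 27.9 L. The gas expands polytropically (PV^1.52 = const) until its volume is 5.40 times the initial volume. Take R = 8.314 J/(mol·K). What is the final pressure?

29.0 kPa

Polytropic n=1.52: T₂ = T₁(V₁/V₂)^(n−1) = 448×(0.185)^0.52 = 186 K; P₂ = P₁(V₁/V₂)^n = 29.0 kPa.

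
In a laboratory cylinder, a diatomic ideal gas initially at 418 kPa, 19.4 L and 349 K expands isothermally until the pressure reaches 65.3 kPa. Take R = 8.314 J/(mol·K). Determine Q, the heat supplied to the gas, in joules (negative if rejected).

n = P₁V₁/(RT₁) = 418×19.4/(8.314×349) = 2.79 mol.
Isothermal: T stays 349 K; PV = const ⇒ V₂ = 124 L, P₂ = 65.3 kPa.
ΔU = 0 (ideal gas, T constant).
W = nRT ln(V₂/V₁) = 2.79×8.314×349×ln(6.40) = 15100 J.
Q = ΔU + W = 15100 J.

15100 J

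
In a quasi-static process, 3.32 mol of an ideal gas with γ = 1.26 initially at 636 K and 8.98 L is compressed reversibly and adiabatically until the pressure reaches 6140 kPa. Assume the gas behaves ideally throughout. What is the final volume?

3.62 L

P₁ = nRT₁/V₁ = 3.32×8.314×636/8.98 = 1950 kPa.
Adiabatic: T₂/T₁ = (P₂/P₁)^((γ−1)/γ) ⇒ T₂ = 636×(3.14)^0.206 = 805 K; V₂ = 3.62 L.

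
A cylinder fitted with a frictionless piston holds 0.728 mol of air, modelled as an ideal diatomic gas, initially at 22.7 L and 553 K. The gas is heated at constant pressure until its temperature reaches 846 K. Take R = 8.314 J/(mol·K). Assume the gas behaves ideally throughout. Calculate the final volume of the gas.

P₁ = nRT₁/V₁ = 0.728×8.314×553/22.7 = 147 kPa.
Isobaric: P stays 147 kPa; V/T = const ⇒ T₂ = 846 K, V₂ = 34.7 L.

34.7 L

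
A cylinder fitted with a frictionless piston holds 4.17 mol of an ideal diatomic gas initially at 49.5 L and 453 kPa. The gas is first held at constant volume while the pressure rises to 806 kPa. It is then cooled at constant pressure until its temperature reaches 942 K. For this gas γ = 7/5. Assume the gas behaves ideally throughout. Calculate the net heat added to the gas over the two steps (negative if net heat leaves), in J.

18300 J

T₁ = P₁V₁/(nR) = 453×49.5/(4.17×8.314) = 647 K.
Step 1 — Isochoric: V stays 49.5 L; P/T = const ⇒ T₂ = 1150 K, P₂ = 806 kPa.
W = 0 (no volume change).
ΔU = nCvΔT = 4.17×20.8×(1150−647) = 43700 J.
Q = ΔU = 43700 J.
State after step 1: P = 806 kPa, V = 49.5 L, T = 1150 K.
Step 2 — Isobaric: P stays 806 kPa; V/T = const ⇒ T₂ = 942 K, V₂ = 40.5 L.
W = PΔV = 806×(40.5−49.5) kPa·L = -7240 J.
ΔU = nCvΔT = 4.17×20.8×(942−1150) = -18100 J.
Q = ΔU + W = nCpΔT = -25300 J.
Net over both steps: W = -7240 J, Q = 18300 J, ΔU = 25600 J.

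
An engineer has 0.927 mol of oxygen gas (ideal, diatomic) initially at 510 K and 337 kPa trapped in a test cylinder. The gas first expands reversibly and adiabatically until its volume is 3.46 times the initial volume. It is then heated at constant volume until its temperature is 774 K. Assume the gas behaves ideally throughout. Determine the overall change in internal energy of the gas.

5090 J

V₁ = nRT₁/P₁ = 0.927×8.314×510/337 = 11.7 L.
Step 1 — Adiabatic: TV^(γ−1) = const ⇒ T₂ = 510×(0.289)^0.400 = 310 K; PV^γ = const ⇒ P₂ = 59.3 kPa.
ΔU = nCvΔT = 0.927×20.8×(310−510) = -3850 J.
Q = 0 for an adiabatic process, so W = −ΔU = 3850 J.
State after step 1: P = 59.3 kPa, V = 40.4 L, T = 310 K.
Step 2 — Isochoric: V stays 40.4 L; P/T = const ⇒ T₂ = 774 K, P₂ = 148 kPa.
W = 0 (no volume change).
ΔU = nCvΔT = 0.927×20.8×(774−310) = 8930 J.
Q = ΔU = 8930 J.
Net over both steps: W = 3850 J, Q = 8930 J, ΔU = 5090 J.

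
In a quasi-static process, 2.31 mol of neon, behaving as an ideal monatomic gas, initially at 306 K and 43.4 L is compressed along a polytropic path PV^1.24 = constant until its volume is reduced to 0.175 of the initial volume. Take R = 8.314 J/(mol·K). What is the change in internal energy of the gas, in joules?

4580 J

P₁ = nRT₁/V₁ = 2.31×8.314×306/43.4 = 135 kPa.
Polytropic n=1.24: T₂ = T₁(V₁/V₂)^(n−1) = 306×(5.71)^0.24 = 465 K; P₂ = P₁(V₁/V₂)^n = 1180 kPa.
For an ideal gas ΔU = nCvΔT with Cv = (3/2)R = 12.5 J/(mol·K).
ΔU = 2.31×12.5×(465−306) = 4580 J.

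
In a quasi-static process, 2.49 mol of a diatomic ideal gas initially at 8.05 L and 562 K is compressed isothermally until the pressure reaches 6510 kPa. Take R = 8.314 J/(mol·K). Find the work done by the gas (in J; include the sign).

P₁ = nRT₁/V₁ = 2.49×8.314×562/8.05 = 1450 kPa.
Isothermal: T stays 562 K; PV = const ⇒ V₂ = 1.79 L, P₂ = 6510 kPa.
W = nRT ln(V₂/V₁) = 2.49×8.314×562×ln(0.222) = -17500 J.

-17500 J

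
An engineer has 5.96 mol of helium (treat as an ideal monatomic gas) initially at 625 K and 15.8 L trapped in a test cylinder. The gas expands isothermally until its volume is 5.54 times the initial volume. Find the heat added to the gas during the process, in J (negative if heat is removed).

53000 J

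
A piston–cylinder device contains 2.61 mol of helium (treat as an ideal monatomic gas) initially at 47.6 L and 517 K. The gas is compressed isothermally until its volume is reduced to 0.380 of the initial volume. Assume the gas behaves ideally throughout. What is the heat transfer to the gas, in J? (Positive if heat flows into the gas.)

-10900 J

P₁ = nRT₁/V₁ = 2.61×8.314×517/47.6 = 236 kPa.
Isothermal: T stays 517 K; PV = const ⇒ V₂ = 18.1 L, P₂ = 620 kPa.
ΔU = 0 (ideal gas, T constant).
W = nRT ln(V₂/V₁) = 2.61×8.314×517×ln(0.380) = -10900 J.
Q = ΔU + W = -10900 J.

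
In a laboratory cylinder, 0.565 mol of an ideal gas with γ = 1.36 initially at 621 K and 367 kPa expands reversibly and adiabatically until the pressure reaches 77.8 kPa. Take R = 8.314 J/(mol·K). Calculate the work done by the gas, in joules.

2730 J

V₁ = nRT₁/P₁ = 0.565×8.314×621/367 = 7.95 L.
Adiabatic: T₂/T₁ = (P₂/P₁)^((γ−1)/γ) ⇒ T₂ = 621×(0.212)^0.265 = 412 K; V₂ = 24.9 L.
ΔU = nCvΔT = 0.565×23.1×(412−621) = -2730 J.
Q = 0 for an adiabatic process, so W = −ΔU = 2730 J.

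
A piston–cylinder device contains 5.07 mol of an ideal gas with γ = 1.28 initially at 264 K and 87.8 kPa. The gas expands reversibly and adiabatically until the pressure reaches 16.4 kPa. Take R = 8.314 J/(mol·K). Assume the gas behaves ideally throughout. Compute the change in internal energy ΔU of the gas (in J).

V₁ = nRT₁/P₁ = 5.07×8.314×264/87.8 = 127 L.
Adiabatic: T₂/T₁ = (P₂/P₁)^((γ−1)/γ) ⇒ T₂ = 264×(0.187)^0.219 = 183 K; V₂ = 470 L.
For an ideal gas ΔU = nCvΔT with Cv = R/(γ−1) = 29.7 J/(mol·K).
ΔU = 5.07×29.7×(183−264) = -12200 J.

-12200 J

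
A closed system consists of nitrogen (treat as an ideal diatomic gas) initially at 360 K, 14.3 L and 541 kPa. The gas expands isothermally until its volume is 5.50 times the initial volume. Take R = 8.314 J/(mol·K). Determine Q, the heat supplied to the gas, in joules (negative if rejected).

13200 J

n = P₁V₁/(RT₁) = 541×14.3/(8.314×360) = 2.58 mol.
Isothermal: T stays 360 K; PV = const ⇒ V₂ = 78.7 L, P₂ = 98.4 kPa.
ΔU = 0 (ideal gas, T constant).
W = nRT ln(V₂/V₁) = 2.58×8.314×360×ln(5.50) = 13200 J.
Q = ΔU + W = 13200 J.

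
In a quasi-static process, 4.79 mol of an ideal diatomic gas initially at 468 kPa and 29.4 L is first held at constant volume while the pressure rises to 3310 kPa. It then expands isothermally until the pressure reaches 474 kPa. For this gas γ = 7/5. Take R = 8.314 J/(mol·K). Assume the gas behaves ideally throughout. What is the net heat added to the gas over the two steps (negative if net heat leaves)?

398000 J

T₁ = P₁V₁/(nR) = 468×29.4/(4.79×8.314) = 345 K.
Step 1 — Isochoric: V stays 29.4 L; P/T = const ⇒ T₂ = 2440 K, P₂ = 3310 kPa.
W = 0 (no volume change).
ΔU = nCvΔT = 4.79×20.8×(2440−345) = 209000 J.
Q = ΔU = 209000 J.
State after step 1: P = 3310 kPa, V = 29.4 L, T = 2440 K.
Step 2 — Isothermal: T stays 2440 K; PV = const ⇒ V₂ = 205 L, P₂ = 474 kPa.
ΔU = 0 (ideal gas, T constant).
W = nRT ln(V₂/V₁) = 4.79×8.314×2440×ln(6.98) = 189000 J.
Q = ΔU + W = 189000 J.
Net over both steps: W = 189000 J, Q = 398000 J, ΔU = 209000 J.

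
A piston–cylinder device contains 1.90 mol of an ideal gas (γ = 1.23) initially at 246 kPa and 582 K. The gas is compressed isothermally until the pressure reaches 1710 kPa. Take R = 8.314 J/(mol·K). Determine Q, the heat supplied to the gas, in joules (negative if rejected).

V₁ = nRT₁/P₁ = 1.90×8.314×582/246 = 37.4 L.
Isothermal: T stays 582 K; PV = const ⇒ V₂ = 5.38 L, P₂ = 1710 kPa.
ΔU = 0 (ideal gas, T constant).
W = nRT ln(V₂/V₁) = 1.90×8.314×582×ln(0.144) = -17800 J.
Q = ΔU + W = -17800 J.

-17800 J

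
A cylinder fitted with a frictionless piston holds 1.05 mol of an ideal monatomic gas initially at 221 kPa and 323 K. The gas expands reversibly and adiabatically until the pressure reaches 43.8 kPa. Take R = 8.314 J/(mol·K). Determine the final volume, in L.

33.7 L

V₁ = nRT₁/P₁ = 1.05×8.314×323/221 = 12.8 L.
Adiabatic: T₂/T₁ = (P₂/P₁)^((γ−1)/γ) ⇒ T₂ = 323×(0.198)^0.400 = 169 K; V₂ = 33.7 L.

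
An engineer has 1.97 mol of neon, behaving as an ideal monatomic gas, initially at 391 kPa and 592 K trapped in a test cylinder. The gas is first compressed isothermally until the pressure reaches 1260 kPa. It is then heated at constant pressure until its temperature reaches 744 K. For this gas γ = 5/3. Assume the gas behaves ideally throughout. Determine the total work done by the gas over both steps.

-8860 J

V₁ = nRT₁/P₁ = 1.97×8.314×592/391 = 24.8 L.
Step 1 — Isothermal: T stays 592 K; PV = const ⇒ V₂ = 7.70 L, P₂ = 1260 kPa.
ΔU = 0 (ideal gas, T constant).
W = nRT ln(V₂/V₁) = 1.97×8.314×592×ln(0.310) = -11300 J.
Q = ΔU + W = -11300 J.
State after step 1: P = 1260 kPa, V = 7.70 L, T = 592 K.
Step 2 — Isobaric: P stays 1260 kPa; V/T = const ⇒ T₂ = 744 K, V₂ = 9.67 L.
W = PΔV = 1260×(9.67−7.70) kPa·L = 2490 J.
ΔU = nCvΔT = 1.97×12.5×(744−592) = 3730 J.
Q = ΔU + W = nCpΔT = 6220 J.
Net over both steps: W = -8860 J, Q = -5120 J, ΔU = 3730 J.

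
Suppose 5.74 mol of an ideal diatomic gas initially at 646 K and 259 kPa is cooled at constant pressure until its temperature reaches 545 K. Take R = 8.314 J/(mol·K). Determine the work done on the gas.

V₁ = nRT₁/P₁ = 5.74×8.314×646/259 = 119 L.
Isobaric: P stays 259 kPa; V/T = const ⇒ T₂ = 545 K, V₂ = 100 L.
W = PΔV = 259×(100−119) kPa·L = -4820 J.
Work done on the gas = −W_by = 4820 J.

4820 J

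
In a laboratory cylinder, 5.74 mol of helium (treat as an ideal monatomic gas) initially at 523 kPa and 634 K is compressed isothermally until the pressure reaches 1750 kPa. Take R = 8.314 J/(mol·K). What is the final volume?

V₁ = nRT₁/P₁ = 5.74×8.314×634/523 = 57.9 L.
Isothermal: T stays 634 K; PV = const ⇒ V₂ = 17.3 L, P₂ = 1750 kPa.

17.3 L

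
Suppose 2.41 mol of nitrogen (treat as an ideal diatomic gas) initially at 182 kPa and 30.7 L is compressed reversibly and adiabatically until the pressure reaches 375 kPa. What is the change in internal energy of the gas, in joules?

T₁ = P₁V₁/(nR) = 182×30.7/(2.41×8.314) = 279 K.
Adiabatic: T₂/T₁ = (P₂/P₁)^((γ−1)/γ) ⇒ T₂ = 279×(2.06)^0.286 = 343 K; V₂ = 18.3 L.
For an ideal gas ΔU = nCvΔT with Cv = (5/2)R = 20.8 J/(mol·K).
ΔU = 2.41×20.8×(343−279) = 3200 J.

3200 J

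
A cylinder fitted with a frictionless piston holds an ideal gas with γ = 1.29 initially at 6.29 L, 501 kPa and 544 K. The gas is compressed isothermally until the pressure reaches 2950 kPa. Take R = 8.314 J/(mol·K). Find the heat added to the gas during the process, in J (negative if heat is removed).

n = P₁V₁/(RT₁) = 501×6.29/(8.314×544) = 0.697 mol.
Isothermal: T stays 544 K; PV = const ⇒ V₂ = 1.07 L, P₂ = 2950 kPa.
ΔU = 0 (ideal gas, T constant).
W = nRT ln(V₂/V₁) = 0.697×8.314×544×ln(0.170) = -5590 J.
Q = ΔU + W = -5590 J.

-5590 J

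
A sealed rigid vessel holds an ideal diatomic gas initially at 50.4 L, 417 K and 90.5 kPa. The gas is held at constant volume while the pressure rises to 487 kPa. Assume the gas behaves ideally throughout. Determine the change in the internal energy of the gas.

n = P₁V₁/(RT₁) = 90.5×50.4/(8.314×417) = 1.32 mol.
Isochoric: V stays 50.4 L; P/T = const ⇒ T₂ = 2240 K, P₂ = 487 kPa.
For an ideal gas ΔU = nCvΔT with Cv = (5/2)R = 20.8 J/(mol·K).
ΔU = 1.32×20.8×(2240−417) = 50000 J.

50000 J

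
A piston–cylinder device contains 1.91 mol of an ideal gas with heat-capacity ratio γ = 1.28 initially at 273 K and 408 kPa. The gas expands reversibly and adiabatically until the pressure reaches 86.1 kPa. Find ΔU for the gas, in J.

-4470 J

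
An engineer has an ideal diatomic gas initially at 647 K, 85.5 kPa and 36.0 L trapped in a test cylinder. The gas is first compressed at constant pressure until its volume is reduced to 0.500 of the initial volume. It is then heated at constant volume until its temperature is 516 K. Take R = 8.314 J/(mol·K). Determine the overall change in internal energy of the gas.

n = P₁V₁/(RT₁) = 85.5×36.0/(8.314×647) = 0.572 mol.
Step 1 — Isobaric: P stays 85.5 kPa; V/T = const ⇒ T₂ = 324 K, V₂ = 18.0 L.
W = PΔV = 85.5×(18.0−36.0) kPa·L = -1540 J.
ΔU = nCvΔT = 0.572×20.8×(324−647) = -3850 J.
Q = ΔU + W = nCpΔT = -5390 J.
State after step 1: P = 85.5 kPa, V = 18.0 L, T = 324 K.
Step 2 — Isochoric: V stays 18.0 L; P/T = const ⇒ T₂ = 516 K, P₂ = 136 kPa.
W = 0 (no volume change).
ΔU = nCvΔT = 0.572×20.8×(516−324) = 2290 J.
Q = ΔU = 2290 J.
Net over both steps: W = -1540 J, Q = -3100 J, ΔU = -1560 J.

-1560 J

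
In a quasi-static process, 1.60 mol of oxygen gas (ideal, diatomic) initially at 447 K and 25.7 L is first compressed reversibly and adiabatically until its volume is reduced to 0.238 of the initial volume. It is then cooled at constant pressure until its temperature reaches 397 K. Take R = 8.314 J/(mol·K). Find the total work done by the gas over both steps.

-16800 J

P₁ = nRT₁/V₁ = 1.60×8.314×447/25.7 = 231 kPa.
Step 1 — Adiabatic: TV^(γ−1) = const ⇒ T₂ = 447×(4.20)^0.400 = 794 K; PV^γ = const ⇒ P₂ = 1730 kPa.
ΔU = nCvΔT = 1.60×20.8×(794−447) = 11500 J.
Q = 0 for an adiabatic process, so W = −ΔU = -11500 J.
State after step 1: P = 1730 kPa, V = 6.12 L, T = 794 K.
Step 2 — Isobaric: P stays 1730 kPa; V/T = const ⇒ T₂ = 397 K, V₂ = 3.06 L.
W = PΔV = 1730×(3.06−6.12) kPa·L = -5280 J.
ΔU = nCvΔT = 1.60×20.8×(397−794) = -13200 J.
Q = ΔU + W = nCpΔT = -18500 J.
Net over both steps: W = -16800 J, Q = -18500 J, ΔU = -1660 J.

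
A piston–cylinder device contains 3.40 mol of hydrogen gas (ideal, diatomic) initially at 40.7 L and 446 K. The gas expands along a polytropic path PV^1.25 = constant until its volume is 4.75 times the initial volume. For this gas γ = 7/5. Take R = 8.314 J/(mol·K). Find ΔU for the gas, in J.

-10200 J

P₁ = nRT₁/V₁ = 3.40×8.314×446/40.7 = 310 kPa.
Polytropic n=1.25: T₂ = T₁(V₁/V₂)^(n−1) = 446×(0.211)^0.25 = 302 K; P₂ = P₁(V₁/V₂)^n = 44.2 kPa.
For an ideal gas ΔU = nCvΔT with Cv = (5/2)R = 20.8 J/(mol·K).
ΔU = 3.40×20.8×(302−446) = -10200 J.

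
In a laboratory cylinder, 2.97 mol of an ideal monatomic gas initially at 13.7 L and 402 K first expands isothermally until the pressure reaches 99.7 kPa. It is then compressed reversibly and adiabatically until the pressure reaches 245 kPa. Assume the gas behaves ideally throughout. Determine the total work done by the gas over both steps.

P₁ = nRT₁/V₁ = 2.97×8.314×402/13.7 = 725 kPa.
Step 1 — Isothermal: T stays 402 K; PV = const ⇒ V₂ = 99.6 L, P₂ = 99.7 kPa.
ΔU = 0 (ideal gas, T constant).
W = nRT ln(V₂/V₁) = 2.97×8.314×402×ln(7.27) = 19700 J.
Q = ΔU + W = 19700 J.
State after step 1: P = 99.7 kPa, V = 99.6 L, T = 402 K.
Step 2 — Adiabatic: T₂/T₁ = (P₂/P₁)^((γ−1)/γ) ⇒ T₂ = 402×(2.46)^0.400 = 576 K; V₂ = 58.1 L.
ΔU = nCvΔT = 2.97×12.5×(576−402) = 6440 J.
Q = 0 for an adiabatic process, so W = −ΔU = -6440 J.
Net over both steps: W = 13200 J, Q = 19700 J, ΔU = 6440 J.

13200 J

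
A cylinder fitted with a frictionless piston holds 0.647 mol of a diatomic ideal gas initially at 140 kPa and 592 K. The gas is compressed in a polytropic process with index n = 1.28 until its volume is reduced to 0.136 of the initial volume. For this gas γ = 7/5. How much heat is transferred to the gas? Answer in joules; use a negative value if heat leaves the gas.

V₁ = nRT₁/P₁ = 0.647×8.314×592/140 = 22.7 L.
Polytropic n=1.28: T₂ = T₁(V₁/V₂)^(n−1) = 592×(7.35)^0.28 = 1030 K; P₂ = P₁(V₁/V₂)^n = 1800 kPa.
W = (P₁V₁−P₂V₂)/(n−1) = (140×22.7−1800×3.09)/0.28 = -8510 J.
ΔU = nCvΔT = 0.647×20.8×(1030−592) = 5960 J.
Q = ΔU + W = -2550 J.

-2550 J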